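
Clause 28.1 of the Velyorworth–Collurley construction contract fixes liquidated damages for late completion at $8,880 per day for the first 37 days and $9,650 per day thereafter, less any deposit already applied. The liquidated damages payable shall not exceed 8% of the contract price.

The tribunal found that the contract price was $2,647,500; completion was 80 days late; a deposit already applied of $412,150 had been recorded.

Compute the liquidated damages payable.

First 37 days: 37 × $8,880 = $328,560
Remaining days: (80 − 37) × $9,650 = $414,950
Accrued per-day damages: $328,560 + $414,950 = $743,510
Less deposit already applied: $743,510 − $412,150 = $331,360
Cap: 8% of $2,647,500 = $211,800
Cap at $211,800: $331,360 exceeds the cap → $211,800

$211,800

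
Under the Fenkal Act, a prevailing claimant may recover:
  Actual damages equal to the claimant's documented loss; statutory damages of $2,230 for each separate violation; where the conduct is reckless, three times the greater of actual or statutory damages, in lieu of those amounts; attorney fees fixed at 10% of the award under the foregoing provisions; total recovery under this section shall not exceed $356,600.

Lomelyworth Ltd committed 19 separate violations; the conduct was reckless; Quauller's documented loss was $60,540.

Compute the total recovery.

$199,782

Statutory damages: 19 × $2,230 = $42,370
Greater of actual damages ($60,540) or statutory damages ($42,370): $60,540
Trebled: 3 × $60,540 = $181,620
Attorney fees: 10% of $181,620 = $18,162
Total before cap: $181,620 + $18,162 = $199,782
Cap at $356,600: $199,782 is within the cap, no reduction.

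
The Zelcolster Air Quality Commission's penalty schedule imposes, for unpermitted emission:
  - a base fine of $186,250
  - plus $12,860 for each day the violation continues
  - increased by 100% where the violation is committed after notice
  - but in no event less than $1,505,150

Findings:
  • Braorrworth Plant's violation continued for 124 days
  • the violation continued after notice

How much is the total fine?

Per-day component: 124 × $12,860 = $1,594,640
Base plus per-day: $186,250 + $1,594,640 = $1,780,890
Enhancement: 100% of $1,780,890 = $1,780,890
Enhanced fine: $1,780,890 + $1,780,890 = $3,561,780
Minimum $1,505,150: $3,561,780 meets the minimum, no increase.

Civil penalty: $3,561,780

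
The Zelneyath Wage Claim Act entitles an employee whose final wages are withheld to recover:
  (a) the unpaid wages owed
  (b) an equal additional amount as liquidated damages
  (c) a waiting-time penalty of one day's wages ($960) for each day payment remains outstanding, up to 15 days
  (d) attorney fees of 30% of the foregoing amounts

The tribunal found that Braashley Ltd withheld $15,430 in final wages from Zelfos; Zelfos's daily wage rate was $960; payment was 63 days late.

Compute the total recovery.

Liquidated damages (equal amount): $15,430
Penalty days: min(63, 15) = 15
Waiting-time penalty: 15 × $960 = $14,400
Subtotal: $15,430 + $15,430 + $14,400 = $45,260
Attorney fees: 30% of $45,260 = $13,578
Total award: $45,260 + $13,578 = $58,838

Total award: $58,838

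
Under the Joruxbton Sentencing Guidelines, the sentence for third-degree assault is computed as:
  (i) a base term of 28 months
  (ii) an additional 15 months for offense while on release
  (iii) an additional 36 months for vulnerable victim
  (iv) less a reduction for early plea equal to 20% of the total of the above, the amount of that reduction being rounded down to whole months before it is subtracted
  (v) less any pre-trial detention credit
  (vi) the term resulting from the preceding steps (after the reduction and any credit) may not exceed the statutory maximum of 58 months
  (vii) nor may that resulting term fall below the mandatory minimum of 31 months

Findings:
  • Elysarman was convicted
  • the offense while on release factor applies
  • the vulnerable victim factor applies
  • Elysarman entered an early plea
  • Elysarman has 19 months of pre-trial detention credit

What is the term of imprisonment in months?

Sentence: 45 months

Offense while on release enhancement: +15 months
Vulnerable victim enhancement: +36 months
Adjusted term: 28 months + 15 months + 36 months = 79 months
Early plea reduction: 20% of 79 months = 15 months (rounded down)
After reduction: 79 − 15 = 64 months
Less pre-trial detention credit: 64 months − 19 months = 45 months
Cap at 58 months: 45 months is within the cap, no reduction.
Minimum 31 months: 45 months meets the minimum, no increase.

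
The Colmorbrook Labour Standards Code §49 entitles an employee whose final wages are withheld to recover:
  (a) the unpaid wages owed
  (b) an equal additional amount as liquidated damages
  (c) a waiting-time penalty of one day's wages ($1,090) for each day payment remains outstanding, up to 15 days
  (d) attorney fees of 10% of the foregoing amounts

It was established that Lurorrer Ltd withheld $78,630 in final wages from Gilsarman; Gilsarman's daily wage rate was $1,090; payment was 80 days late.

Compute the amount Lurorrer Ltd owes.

Liquidated damages (equal amount): $78,630
Penalty days: min(80, 15) = 15
Waiting-time penalty: 15 × $1,090 = $16,350
Subtotal: $78,630 + $78,630 + $16,350 = $173,610
Attorney fees: 10% of $173,610 = $17,361
Total award: $173,610 + $17,361 = $190,971

$190,971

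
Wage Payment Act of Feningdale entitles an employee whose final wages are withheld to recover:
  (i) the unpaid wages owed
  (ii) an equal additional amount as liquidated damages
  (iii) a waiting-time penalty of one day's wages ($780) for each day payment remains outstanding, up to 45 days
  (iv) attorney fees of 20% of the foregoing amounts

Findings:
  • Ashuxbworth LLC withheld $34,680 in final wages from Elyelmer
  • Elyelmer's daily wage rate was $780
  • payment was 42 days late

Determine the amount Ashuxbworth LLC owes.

Liquidated damages (equal amount): $34,680
Penalty days: min(42, 45) = 42
Waiting-time penalty: 42 × $780 = $32,760
Subtotal: $34,680 + $34,680 + $32,760 = $102,120
Attorney fees: 20% of $102,120 = $20,424
Total award: $102,120 + $20,424 = $122,544

$122,544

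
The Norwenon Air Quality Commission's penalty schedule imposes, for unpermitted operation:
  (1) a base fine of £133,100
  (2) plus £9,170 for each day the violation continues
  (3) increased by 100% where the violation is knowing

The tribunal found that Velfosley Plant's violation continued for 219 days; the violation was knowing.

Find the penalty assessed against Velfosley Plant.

Civil penalty: £4,282,660

Per-day component: 219 × £9,170 = £2,008,230
Base plus per-day: £133,100 + £2,008,230 = £2,141,330
Enhancement: 100% of £2,141,330 = £2,141,330
Enhanced fine: £2,141,330 + £2,141,330 = £4,282,660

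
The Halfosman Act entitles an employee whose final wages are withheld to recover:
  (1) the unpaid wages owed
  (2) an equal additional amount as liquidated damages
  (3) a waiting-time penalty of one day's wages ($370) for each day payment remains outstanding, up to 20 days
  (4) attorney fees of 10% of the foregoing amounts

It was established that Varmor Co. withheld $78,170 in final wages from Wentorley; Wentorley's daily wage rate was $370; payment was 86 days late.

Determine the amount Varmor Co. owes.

$180,114

Liquidated damages (equal amount): $78,170
Penalty days: min(86, 20) = 20
Waiting-time penalty: 20 × $370 = $7,400
Subtotal: $78,170 + $78,170 + $7,400 = $163,740
Attorney fees: 10% of $163,740 = $16,374
Total award: $163,740 + $16,374 = $180,114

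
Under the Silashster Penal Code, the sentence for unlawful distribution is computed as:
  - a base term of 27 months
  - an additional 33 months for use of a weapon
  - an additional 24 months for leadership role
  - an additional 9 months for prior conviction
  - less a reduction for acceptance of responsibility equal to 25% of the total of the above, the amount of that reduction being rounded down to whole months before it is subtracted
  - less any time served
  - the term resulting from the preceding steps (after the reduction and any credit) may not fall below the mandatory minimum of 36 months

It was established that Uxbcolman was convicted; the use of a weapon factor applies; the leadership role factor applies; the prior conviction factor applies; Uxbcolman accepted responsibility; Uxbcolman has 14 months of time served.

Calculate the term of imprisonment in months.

56 months

Use of a weapon enhancement: +33 months
Leadership role enhancement: +24 months
Prior conviction enhancement: +9 months
Adjusted term: 27 months + 33 months + 24 months + 9 months = 93 months
Acceptance of responsibility reduction: 25% of 93 months = 23 months (rounded down)
After reduction: 93 − 23 = 70 months
Less time served: 70 months − 14 months = 56 months
Minimum 36 months: 56 months meets the minimum, no increase.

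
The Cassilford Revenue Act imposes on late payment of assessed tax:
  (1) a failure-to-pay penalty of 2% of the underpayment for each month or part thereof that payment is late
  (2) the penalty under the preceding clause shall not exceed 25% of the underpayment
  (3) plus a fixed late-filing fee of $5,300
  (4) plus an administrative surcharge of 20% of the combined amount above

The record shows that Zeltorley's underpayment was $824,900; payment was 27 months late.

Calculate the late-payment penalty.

$253,830

Accrued rate: 2% × 27 = 54%, capped at 25% → 25%
Failure-to-pay penalty: 25% of $824,900 = $206,225
Penalty before surcharge: $206,225 + $5,300 = $211,525
Administrative surcharge: 20% of $211,525 = $42,305
Total penalty: $211,525 + $42,305 = $253,830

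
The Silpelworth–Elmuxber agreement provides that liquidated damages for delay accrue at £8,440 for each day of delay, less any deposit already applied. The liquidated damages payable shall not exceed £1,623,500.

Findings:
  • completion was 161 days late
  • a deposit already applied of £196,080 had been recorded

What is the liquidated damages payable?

Per-day damages: 161 × £8,440 = £1,358,840
Less deposit already applied: £1,358,840 − £196,080 = £1,162,760
Cap at £1,623,500: £1,162,760 is within the cap, no reduction.

£1,162,760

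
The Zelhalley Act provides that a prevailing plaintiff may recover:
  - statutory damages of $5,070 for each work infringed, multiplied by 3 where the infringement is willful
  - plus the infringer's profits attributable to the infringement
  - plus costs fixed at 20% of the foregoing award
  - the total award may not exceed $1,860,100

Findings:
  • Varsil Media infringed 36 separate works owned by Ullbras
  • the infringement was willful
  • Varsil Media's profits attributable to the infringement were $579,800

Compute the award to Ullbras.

$1,352,832

Statutory damages: 36 × $5,070 = $182,520
Trebled: 3 × $182,520 = $547,560
Combined award: $547,560 + $579,800 = $1,127,360
Costs: 20% of $1,127,360 = $225,472
Award plus costs: $1,127,360 + $225,472 = $1,352,832
Cap at $1,860,100: $1,352,832 is within the cap, no reduction.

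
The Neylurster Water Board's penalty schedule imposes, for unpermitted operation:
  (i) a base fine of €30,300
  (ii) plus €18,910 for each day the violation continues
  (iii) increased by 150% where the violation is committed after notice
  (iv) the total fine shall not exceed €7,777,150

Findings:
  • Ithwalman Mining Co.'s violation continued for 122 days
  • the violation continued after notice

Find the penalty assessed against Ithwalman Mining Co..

Civil penalty: €5,843,300

Per-day component: 122 × €18,910 = €2,307,020
Base plus per-day: €30,300 + €2,307,020 = €2,337,320
Enhancement: 150% of €2,337,320 = €3,505,980
Enhanced fine: €2,337,320 + €3,505,980 = €5,843,300
Cap at €7,777,150: €5,843,300 is within the cap, no reduction.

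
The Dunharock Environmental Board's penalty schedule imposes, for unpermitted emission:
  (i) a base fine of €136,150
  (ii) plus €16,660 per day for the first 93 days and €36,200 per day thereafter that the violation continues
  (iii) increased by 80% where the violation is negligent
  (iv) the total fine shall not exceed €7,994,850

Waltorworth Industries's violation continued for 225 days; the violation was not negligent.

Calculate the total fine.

First 93 days: 93 × €16,660 = €1,549,380
Remaining days: (225 − 93) × €36,200 = €4,778,400
Per-day component: €1,549,380 + €4,778,400 = €6,327,780
Base plus per-day: €136,150 + €6,327,780 = €6,463,930
The violation was not negligent: no 80% increase.
Cap at €7,994,850: €6,463,930 is within the cap, no reduction.

€6,463,930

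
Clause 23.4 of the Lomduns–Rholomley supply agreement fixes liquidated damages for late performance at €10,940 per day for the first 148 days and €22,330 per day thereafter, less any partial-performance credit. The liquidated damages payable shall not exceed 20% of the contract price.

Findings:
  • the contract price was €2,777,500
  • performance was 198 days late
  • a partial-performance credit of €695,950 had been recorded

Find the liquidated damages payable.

€555,500

First 148 days: 148 × €10,940 = €1,619,120
Remaining days: (198 − 148) × €22,330 = €1,116,500
Accrued per-day damages: €1,619,120 + €1,116,500 = €2,735,620
Less partial-performance credit: €2,735,620 − €695,950 = €2,039,670
Cap: 20% of €2,777,500 = €555,500
Cap at €555,500: €2,039,670 exceeds the cap → €555,500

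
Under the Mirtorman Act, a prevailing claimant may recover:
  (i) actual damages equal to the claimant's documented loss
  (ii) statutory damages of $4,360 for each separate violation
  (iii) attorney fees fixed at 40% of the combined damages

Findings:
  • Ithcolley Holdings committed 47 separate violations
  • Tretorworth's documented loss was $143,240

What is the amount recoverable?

Statutory damages: 47 × $4,360 = $204,920
Combined damages: $143,240 + $204,920 = $348,160
Attorney fees: 40% of $348,160 = $139,264
Total recovery: $348,160 + $139,264 = $487,424

Total recovery: $487,424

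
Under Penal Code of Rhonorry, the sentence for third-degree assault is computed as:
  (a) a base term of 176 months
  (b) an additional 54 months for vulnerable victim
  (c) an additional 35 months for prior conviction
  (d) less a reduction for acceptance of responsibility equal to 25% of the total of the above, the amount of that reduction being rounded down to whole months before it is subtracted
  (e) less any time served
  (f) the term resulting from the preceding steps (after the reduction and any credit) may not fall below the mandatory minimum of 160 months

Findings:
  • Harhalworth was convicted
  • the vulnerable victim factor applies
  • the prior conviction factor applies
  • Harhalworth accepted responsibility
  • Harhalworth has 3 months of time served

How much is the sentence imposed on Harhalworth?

Vulnerable victim enhancement: +54 months
Prior conviction enhancement: +35 months
Adjusted term: 176 months + 54 months + 35 months = 265 months
Acceptance of responsibility reduction: 25% of 265 months = 66 months (rounded down)
After reduction: 265 − 66 = 199 months
Less time served: 199 months − 3 months = 196 months
Minimum 160 months: 196 months meets the minimum, no increase.

196 months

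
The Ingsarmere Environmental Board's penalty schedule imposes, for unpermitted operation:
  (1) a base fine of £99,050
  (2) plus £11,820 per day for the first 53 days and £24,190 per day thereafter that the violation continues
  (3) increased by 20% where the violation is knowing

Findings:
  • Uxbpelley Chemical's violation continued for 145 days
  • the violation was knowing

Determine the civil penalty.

First 53 days: 53 × £11,820 = £626,460
Remaining days: (145 − 53) × £24,190 = £2,225,480
Per-day component: £626,460 + £2,225,480 = £2,851,940
Base plus per-day: £99,050 + £2,851,940 = £2,950,990
Enhancement: 20% of £2,950,990 = £590,198
Enhanced fine: £2,950,990 + £590,198 = £3,541,188

£3,541,188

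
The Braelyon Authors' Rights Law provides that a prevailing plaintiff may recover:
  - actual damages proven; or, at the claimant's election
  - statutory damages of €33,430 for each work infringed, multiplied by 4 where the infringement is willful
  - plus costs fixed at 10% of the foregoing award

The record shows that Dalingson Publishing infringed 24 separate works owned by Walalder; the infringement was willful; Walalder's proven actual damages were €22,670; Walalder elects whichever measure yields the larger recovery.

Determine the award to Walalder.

Award: €3,530,208

Statutory damages: 24 × €33,430 = €802,320
Multiplied by 4: 4 × €802,320 = €3,209,280
Greater of actual damages (€22,670) or enhanced statutory damages (€3,209,280): €3,209,280
Costs: 10% of €3,209,280 = €320,928
Award plus costs: €3,209,280 + €320,928 = €3,530,208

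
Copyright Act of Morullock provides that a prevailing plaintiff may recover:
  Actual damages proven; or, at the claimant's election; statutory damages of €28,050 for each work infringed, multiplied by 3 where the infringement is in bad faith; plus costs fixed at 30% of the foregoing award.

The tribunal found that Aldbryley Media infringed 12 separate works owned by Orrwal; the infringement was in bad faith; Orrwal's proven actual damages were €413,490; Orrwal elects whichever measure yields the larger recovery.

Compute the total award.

Statutory damages: 12 × €28,050 = €336,600
Trebled: 3 × €336,600 = €1,009,800
Greater of actual damages (€413,490) or enhanced statutory damages (€1,009,800): €1,009,800
Costs: 30% of €1,009,800 = €302,940
Award plus costs: €1,009,800 + €302,940 = €1,312,740

€1,312,740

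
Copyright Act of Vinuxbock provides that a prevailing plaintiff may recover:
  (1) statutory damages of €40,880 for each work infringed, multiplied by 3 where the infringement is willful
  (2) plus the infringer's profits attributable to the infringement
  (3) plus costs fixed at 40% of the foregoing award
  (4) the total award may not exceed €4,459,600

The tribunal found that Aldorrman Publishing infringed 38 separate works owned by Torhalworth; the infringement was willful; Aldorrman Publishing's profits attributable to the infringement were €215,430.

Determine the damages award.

Award: €4,459,600

Statutory damages: 38 × €40,880 = €1,553,440
Trebled: 3 × €1,553,440 = €4,660,320
Combined award: €4,660,320 + €215,430 = €4,875,750
Costs: 40% of €4,875,750 = €1,950,300
Award plus costs: €4,875,750 + €1,950,300 = €6,826,050
Cap at €4,459,600: €6,826,050 exceeds the cap → €4,459,600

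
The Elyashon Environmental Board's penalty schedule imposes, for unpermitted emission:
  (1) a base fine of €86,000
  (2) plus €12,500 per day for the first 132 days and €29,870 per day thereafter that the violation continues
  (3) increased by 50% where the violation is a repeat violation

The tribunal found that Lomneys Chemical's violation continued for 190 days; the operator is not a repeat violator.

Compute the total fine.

First 132 days: 132 × €12,500 = €1,650,000
Remaining days: (190 − 132) × €29,870 = €1,732,460
Per-day component: €1,650,000 + €1,732,460 = €3,382,460
Base plus per-day: €86,000 + €3,382,460 = €3,468,460
The operator is not a repeat violator: no 50% increase.

Civil penalty: €3,468,460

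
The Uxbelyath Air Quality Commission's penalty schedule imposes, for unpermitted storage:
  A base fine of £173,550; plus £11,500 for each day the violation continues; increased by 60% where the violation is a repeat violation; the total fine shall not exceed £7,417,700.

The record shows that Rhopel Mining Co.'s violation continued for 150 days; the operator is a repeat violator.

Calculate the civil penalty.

Per-day component: 150 × £11,500 = £1,725,000
Base plus per-day: £173,550 + £1,725,000 = £1,898,550
Enhancement: 60% of £1,898,550 = £1,139,130
Enhanced fine: £1,898,550 + £1,139,130 = £3,037,680
Cap at £7,417,700: £3,037,680 is within the cap, no reduction.

£3,037,680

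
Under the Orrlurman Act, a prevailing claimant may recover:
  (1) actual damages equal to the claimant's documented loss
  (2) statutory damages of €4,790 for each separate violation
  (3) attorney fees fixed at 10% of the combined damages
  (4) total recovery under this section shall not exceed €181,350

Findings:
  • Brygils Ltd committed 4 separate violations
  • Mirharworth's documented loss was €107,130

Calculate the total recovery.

Statutory damages: 4 × €4,790 = €19,160
Combined damages: €107,130 + €19,160 = €126,290
Attorney fees: 10% of €126,290 = €12,629
Total before cap: €126,290 + €12,629 = €138,919
Cap at €181,350: €138,919 is within the cap, no reduction.

Total recovery: €138,919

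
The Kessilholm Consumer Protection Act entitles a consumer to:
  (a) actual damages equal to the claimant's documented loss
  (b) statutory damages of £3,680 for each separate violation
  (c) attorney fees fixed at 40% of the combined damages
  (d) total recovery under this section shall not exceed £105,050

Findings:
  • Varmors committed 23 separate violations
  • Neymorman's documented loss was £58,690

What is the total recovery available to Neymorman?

Statutory damages: 23 × £3,680 = £84,640
Combined damages: £58,690 + £84,640 = £143,330
Attorney fees: 40% of £143,330 = £57,332
Total before cap: £143,330 + £57,332 = £200,662
Cap at £105,050: £200,662 exceeds the cap → £105,050

£105,050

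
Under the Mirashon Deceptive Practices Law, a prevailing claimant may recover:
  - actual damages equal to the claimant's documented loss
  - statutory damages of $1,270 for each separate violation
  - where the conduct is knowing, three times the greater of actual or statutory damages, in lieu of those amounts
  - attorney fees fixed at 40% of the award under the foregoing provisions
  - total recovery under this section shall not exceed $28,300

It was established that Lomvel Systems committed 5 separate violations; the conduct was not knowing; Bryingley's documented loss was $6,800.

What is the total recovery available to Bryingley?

$18,410

Statutory damages: 5 × $1,270 = $6,350
Conduct not knowing: the in-lieu enhancement does not apply.
Actual plus statutory damages: $6,800 + $6,350 = $13,150
Attorney fees: 40% of $13,150 = $5,260
Total before cap: $13,150 + $5,260 = $18,410
Cap at $28,300: $18,410 is within the cap, no reduction.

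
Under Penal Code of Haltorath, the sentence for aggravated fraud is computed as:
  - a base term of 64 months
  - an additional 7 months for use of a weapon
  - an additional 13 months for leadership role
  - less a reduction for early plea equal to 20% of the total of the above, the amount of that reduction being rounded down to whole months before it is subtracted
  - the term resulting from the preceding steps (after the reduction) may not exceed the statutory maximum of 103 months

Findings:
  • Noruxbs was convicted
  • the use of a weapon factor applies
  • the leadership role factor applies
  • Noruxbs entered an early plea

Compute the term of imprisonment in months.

Use of a weapon enhancement: +7 months
Leadership role enhancement: +13 months
Adjusted term: 64 months + 7 months + 13 months = 84 months
Early plea reduction: 20% of 84 months = 16 months (rounded down)
After reduction: 84 − 16 = 68 months
Cap at 103 months: 68 months is within the cap, no reduction.

68 months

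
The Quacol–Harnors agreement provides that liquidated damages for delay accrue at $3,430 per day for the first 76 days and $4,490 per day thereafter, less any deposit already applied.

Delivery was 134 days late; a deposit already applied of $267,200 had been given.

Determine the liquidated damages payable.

$253,900

First 76 days: 76 × $3,430 = $260,680
Remaining days: (134 − 76) × $4,490 = $260,420
Accrued per-day damages: $260,680 + $260,420 = $521,100
Less deposit already applied: $521,100 − $267,200 = $253,900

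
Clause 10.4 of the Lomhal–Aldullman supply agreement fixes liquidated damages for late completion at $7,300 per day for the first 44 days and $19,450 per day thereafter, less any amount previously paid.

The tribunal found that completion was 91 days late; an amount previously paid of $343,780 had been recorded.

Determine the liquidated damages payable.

$891,570

First 44 days: 44 × $7,300 = $321,200
Remaining days: (91 − 44) × $19,450 = $914,150
Accrued per-day damages: $321,200 + $914,150 = $1,235,350
Less amount previously paid: $1,235,350 − $343,780 = $891,570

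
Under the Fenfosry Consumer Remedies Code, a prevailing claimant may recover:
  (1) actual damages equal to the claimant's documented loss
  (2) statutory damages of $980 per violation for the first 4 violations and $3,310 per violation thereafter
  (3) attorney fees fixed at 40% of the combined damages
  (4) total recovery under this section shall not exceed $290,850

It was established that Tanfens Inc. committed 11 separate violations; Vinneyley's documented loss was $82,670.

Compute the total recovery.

Total recovery: $153,664

First 4 violations: 4 × $980 = $3,920
Remaining violations: (11 − 4) × $3,310 = $23,170
Statutory damages: $3,920 + $23,170 = $27,090
Combined damages: $82,670 + $27,090 = $109,760
Attorney fees: 40% of $109,760 = $43,904
Total before cap: $109,760 + $43,904 = $153,664
Cap at $290,850: $153,664 is within the cap, no reduction.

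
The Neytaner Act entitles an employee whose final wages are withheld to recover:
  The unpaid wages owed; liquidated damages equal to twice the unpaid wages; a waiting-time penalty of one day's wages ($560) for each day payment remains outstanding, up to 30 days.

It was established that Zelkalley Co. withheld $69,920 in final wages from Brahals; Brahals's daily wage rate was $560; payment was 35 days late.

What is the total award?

Doubled: 2 × $69,920 = $139,840
Penalty days: min(35, 30) = 30
Waiting-time penalty: 30 × $560 = $16,800
Total award: $69,920 + $139,840 + $16,800 = $226,560

$226,560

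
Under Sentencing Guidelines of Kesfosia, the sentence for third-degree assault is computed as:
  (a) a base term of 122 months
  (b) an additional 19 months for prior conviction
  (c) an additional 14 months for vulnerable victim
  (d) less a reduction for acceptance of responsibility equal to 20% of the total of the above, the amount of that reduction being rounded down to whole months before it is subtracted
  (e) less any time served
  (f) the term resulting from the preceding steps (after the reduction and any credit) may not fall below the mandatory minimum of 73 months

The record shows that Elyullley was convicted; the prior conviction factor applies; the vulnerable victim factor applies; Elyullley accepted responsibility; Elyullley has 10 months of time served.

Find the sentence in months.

Sentence: 114 months

Prior conviction enhancement: +19 months
Vulnerable victim enhancement: +14 months
Adjusted term: 122 months + 19 months + 14 months = 155 months
Acceptance of responsibility reduction: 20% of 155 months = 31 months (rounded down)
After reduction: 155 − 31 = 124 months
Less time served: 124 months − 10 months = 114 months
Minimum 73 months: 114 months meets the minimum, no increase.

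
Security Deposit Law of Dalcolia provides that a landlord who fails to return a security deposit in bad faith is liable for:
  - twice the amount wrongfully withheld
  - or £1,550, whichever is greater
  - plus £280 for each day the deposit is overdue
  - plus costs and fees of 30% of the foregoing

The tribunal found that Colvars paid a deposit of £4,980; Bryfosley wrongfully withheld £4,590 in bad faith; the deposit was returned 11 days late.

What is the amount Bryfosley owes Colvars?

£15,938

Doubled: 2 × £4,590 = £9,180
Minimum £1,550: £9,180 meets the minimum, no increase.
Late-return penalty: 11 × £280 = £3,080
Damages plus late penalty: £9,180 + £3,080 = £12,260
Costs and fees: 30% of £12,260 = £3,678
Total recovery: £12,260 + £3,678 = £15,938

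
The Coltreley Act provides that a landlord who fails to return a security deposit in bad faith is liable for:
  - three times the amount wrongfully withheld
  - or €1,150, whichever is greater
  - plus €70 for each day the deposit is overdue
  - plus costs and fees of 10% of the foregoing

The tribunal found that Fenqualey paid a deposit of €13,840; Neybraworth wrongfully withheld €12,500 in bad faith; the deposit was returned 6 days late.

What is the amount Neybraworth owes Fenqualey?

Trebled: 3 × €12,500 = €37,500
Minimum €1,150: €37,500 meets the minimum, no increase.
Late-return penalty: 6 × €70 = €420
Damages plus late penalty: €37,500 + €420 = €37,920
Costs and fees: 10% of €37,920 = €3,792
Total recovery: €37,920 + €3,792 = €41,712

€41,712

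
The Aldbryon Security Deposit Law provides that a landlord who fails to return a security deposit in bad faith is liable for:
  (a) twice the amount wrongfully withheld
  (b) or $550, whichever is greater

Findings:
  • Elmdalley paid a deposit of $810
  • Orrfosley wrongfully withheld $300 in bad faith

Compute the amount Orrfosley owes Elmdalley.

Doubled: 2 × $300 = $600
Minimum $550: $600 meets the minimum, no increase.

$600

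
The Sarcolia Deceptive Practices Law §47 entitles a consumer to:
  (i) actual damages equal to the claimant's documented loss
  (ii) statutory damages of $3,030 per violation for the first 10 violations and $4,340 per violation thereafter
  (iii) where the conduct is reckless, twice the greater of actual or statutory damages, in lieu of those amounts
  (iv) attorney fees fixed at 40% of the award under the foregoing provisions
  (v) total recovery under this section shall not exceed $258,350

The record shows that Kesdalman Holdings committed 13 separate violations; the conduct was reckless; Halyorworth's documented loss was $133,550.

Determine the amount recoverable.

$258,350

First 10 violations: 10 × $3,030 = $30,300
Remaining violations: (13 − 10) × $4,340 = $13,020
Statutory damages: $30,300 + $13,020 = $43,320
Greater of actual damages ($133,550) or statutory damages ($43,320): $133,550
Doubled: 2 × $133,550 = $267,100
Attorney fees: 40% of $267,100 = $106,840
Total before cap: $267,100 + $106,840 = $373,940
Cap at $258,350: $373,940 exceeds the cap → $258,350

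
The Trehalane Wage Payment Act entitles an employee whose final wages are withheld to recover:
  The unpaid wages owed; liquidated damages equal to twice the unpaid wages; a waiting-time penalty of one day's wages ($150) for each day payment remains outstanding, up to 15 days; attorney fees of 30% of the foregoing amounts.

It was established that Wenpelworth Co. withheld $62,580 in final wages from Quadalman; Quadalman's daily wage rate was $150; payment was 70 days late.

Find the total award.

Doubled: 2 × $62,580 = $125,160
Penalty days: min(70, 15) = 15
Waiting-time penalty: 15 × $150 = $2,250
Subtotal: $62,580 + $125,160 + $2,250 = $189,990
Attorney fees: 30% of $189,990 = $56,997
Total award: $189,990 + $56,997 = $246,987

$246,987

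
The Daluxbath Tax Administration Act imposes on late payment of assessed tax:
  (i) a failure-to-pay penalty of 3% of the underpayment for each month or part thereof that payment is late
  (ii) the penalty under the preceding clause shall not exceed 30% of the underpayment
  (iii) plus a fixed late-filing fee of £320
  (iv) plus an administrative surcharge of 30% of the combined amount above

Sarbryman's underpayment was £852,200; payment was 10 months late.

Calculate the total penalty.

Accrued rate: 3% × 10 = 30%, capped at 30% → 30%
Failure-to-pay penalty: 30% of £852,200 = £255,660
Penalty before surcharge: £255,660 + £320 = £255,980
Administrative surcharge: 30% of £255,980 = £76,794
Total penalty: £255,980 + £76,794 = £332,774

Penalty: £332,774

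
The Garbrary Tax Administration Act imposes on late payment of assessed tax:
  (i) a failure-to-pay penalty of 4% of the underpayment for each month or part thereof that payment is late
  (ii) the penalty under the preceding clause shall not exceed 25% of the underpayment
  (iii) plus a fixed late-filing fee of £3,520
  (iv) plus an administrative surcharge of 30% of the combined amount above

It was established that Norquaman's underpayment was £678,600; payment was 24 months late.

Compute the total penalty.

Accrued rate: 4% × 24 = 96%, capped at 25% → 25%
Failure-to-pay penalty: 25% of £678,600 = £169,650
Penalty before surcharge: £169,650 + £3,520 = £173,170
Administrative surcharge: 30% of £173,170 = £51,951
Total penalty: £173,170 + £51,951 = £225,121

£225,121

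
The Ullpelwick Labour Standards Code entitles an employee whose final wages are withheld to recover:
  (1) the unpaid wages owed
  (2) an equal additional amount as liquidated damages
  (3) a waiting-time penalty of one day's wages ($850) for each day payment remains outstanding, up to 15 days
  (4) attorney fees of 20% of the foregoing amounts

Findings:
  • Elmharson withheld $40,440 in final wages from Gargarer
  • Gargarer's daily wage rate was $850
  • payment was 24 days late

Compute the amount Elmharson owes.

$112,356

Liquidated damages (equal amount): $40,440
Penalty days: min(24, 15) = 15
Waiting-time penalty: 15 × $850 = $12,750
Subtotal: $40,440 + $40,440 + $12,750 = $93,630
Attorney fees: 20% of $93,630 = $18,726
Total award: $93,630 + $18,726 = $112,356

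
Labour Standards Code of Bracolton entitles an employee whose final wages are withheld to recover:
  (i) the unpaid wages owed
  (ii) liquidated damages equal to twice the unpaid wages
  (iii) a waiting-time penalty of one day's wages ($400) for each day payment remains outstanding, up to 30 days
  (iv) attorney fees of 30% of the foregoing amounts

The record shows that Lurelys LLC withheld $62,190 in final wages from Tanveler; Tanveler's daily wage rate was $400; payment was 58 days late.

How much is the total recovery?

$258,141

Doubled: 2 × $62,190 = $124,380
Penalty days: min(58, 30) = 30
Waiting-time penalty: 30 × $400 = $12,000
Subtotal: $62,190 + $124,380 + $12,000 = $198,570
Attorney fees: 30% of $198,570 = $59,571
Total award: $198,570 + $59,571 = $258,141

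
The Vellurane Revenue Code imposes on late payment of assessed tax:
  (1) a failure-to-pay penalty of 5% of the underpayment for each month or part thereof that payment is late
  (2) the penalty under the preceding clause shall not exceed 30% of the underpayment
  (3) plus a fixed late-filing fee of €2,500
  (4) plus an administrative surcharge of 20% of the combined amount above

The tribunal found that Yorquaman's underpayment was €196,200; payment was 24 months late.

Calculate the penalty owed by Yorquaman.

€73,632

Accrued rate: 5% × 24 = 120%, capped at 30% → 30%
Failure-to-pay penalty: 30% of €196,200 = €58,860
Penalty before surcharge: €58,860 + €2,500 = €61,360
Administrative surcharge: 20% of €61,360 = €12,272
Total penalty: €61,360 + €12,272 = €73,632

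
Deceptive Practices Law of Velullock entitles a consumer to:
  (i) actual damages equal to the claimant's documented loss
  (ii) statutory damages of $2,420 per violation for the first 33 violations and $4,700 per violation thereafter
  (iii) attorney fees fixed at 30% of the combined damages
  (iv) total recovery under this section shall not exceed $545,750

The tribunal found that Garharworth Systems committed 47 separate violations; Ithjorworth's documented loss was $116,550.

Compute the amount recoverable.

Total recovery: $340,873

First 33 violations: 33 × $2,420 = $79,860
Remaining violations: (47 − 33) × $4,700 = $65,800
Statutory damages: $79,860 + $65,800 = $145,660
Combined damages: $116,550 + $145,660 = $262,210
Attorney fees: 30% of $262,210 = $78,663
Total before cap: $262,210 + $78,663 = $340,873
Cap at $545,750: $340,873 is within the cap, no reduction.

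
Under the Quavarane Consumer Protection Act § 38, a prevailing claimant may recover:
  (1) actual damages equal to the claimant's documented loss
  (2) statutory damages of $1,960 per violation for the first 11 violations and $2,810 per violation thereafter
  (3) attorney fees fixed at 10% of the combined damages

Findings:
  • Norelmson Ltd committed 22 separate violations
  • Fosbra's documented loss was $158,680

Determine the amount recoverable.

First 11 violations: 11 × $1,960 = $21,560
Remaining violations: (22 − 11) × $2,810 = $30,910
Statutory damages: $21,560 + $30,910 = $52,470
Combined damages: $158,680 + $52,470 = $211,150
Attorney fees: 10% of $211,150 = $21,115
Total recovery: $211,150 + $21,115 = $232,265

$232,265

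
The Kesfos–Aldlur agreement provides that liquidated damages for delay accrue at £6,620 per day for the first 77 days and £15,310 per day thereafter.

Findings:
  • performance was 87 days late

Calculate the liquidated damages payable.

First 77 days: 77 × £6,620 = £509,740
Remaining days: (87 − 77) × £15,310 = £153,100
Accrued per-day damages: £509,740 + £153,100 = £662,840

£662,840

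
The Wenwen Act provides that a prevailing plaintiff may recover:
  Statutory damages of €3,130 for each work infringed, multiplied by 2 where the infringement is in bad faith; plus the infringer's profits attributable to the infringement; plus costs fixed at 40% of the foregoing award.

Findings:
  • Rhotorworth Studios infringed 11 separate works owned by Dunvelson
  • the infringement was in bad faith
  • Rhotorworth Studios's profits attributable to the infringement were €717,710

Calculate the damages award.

€1,101,198

Statutory damages: 11 × €3,130 = €34,430
Doubled: 2 × €34,430 = €68,860
Combined award: €68,860 + €717,710 = €786,570
Costs: 40% of €786,570 = €314,628
Award plus costs: €786,570 + €314,628 = €1,101,198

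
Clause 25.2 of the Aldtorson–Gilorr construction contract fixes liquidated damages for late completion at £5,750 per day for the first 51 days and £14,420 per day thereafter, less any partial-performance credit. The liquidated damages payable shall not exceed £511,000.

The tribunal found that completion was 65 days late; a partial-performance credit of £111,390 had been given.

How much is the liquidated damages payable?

£383,740

First 51 days: 51 × £5,750 = £293,250
Remaining days: (65 − 51) × £14,420 = £201,880
Accrued per-day damages: £293,250 + £201,880 = £495,130
Less partial-performance credit: £495,130 − £111,390 = £383,740
Cap at £511,000: £383,740 is within the cap, no reduction.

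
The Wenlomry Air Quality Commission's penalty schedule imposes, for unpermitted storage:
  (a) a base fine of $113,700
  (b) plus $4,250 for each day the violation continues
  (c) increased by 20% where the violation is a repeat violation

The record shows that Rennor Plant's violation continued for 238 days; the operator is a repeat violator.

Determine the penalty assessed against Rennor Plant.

$1,350,240

Per-day component: 238 × $4,250 = $1,011,500
Base plus per-day: $113,700 + $1,011,500 = $1,125,200
Enhancement: 20% of $1,125,200 = $225,040
Enhanced fine: $1,125,200 + $225,040 = $1,350,240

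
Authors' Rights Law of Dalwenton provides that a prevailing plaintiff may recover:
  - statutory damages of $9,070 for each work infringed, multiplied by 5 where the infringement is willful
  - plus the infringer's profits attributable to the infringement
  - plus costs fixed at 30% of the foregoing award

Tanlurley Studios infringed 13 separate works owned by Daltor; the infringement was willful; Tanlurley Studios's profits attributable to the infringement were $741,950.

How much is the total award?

$1,730,950

Statutory damages: 13 × $9,070 = $117,910
Multiplied by 5: 5 × $117,910 = $589,550
Combined award: $589,550 + $741,950 = $1,331,500
Costs: 30% of $1,331,500 = $399,450
Award plus costs: $1,331,500 + $399,450 = $1,730,950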